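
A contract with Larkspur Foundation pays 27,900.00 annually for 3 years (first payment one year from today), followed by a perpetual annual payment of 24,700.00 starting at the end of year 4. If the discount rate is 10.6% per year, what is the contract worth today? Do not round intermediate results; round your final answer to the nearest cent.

PV of 3-year annuity: 27,900.00 × [1 − (1+0.106)^−3] / 0.106 = 68656.77578
Perpetuity value at year 3: 24,700.00 / 0.106 = 233018.86792
PV of perpetuity: 233018.86792 / (1+0.106)^3 = 172236.70442
Total PV = 68656.77578 + 172236.70442 = 240893.48020

240893.48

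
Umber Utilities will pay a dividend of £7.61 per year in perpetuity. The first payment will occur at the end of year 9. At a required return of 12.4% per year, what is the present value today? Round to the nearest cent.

Value at end of year 8: C / r = £7.61 / 0.124 = £61.3710
Discount to today: PV = £61.3710 / (1 + 0.124)^8 = £61.3710 / 2.547596 = £24.09

£24.09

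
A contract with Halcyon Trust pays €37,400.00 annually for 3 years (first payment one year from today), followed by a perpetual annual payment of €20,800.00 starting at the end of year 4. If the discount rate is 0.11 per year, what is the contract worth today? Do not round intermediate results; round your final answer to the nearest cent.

PV of 3-year annuity: €37,400.00 × [1 − (1+0.11)^−3] / 0.11 = 91394.93036
Perpetuity value at year 3: €20,800.00 / 0.11 = 189090.90909
PV of perpetuity: 189090.90909 / (1+0.11)^3 = 138261.64301
Total PV = 91394.93036 + 138261.64301 = 229656.57337

€229656.57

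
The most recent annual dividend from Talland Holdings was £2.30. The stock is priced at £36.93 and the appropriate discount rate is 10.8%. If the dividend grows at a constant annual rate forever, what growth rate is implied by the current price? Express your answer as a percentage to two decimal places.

4.30%

P = D₀(1+g)/(r−g) ⇒ P(r−g) = D₀(1+g) ⇒ g(P+D₀) = P·r − D₀
g = (P·r − D₀)/(P + D₀) = (£36.93×0.108 − £2.30) / (£36.93 + £2.30) = 0.043040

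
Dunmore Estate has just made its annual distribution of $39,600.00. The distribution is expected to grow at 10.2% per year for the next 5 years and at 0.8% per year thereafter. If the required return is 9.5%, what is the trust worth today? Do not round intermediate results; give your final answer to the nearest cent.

D_1 = 43639.20000
D_2 = 48090.39840
D_3 = 52995.61904
D_4 = 58401.17218
D_5 = 64358.09174
Terminal value at year 5: TV = D_5×(1+g_2)/(r−g_2) = 64872.95647/0.087 = 745666.16638
P_0 = D_1/(1+r)^1 + D_2/(1+r)^2 + D_3/(1+r)^3 + D_4/(1+r)^4 + D_5/(1+r)^5 + TV/(1+r)^5
    = 39853.15068 + 40107.91968 + 40364.31734 + 40622.35408 + 40882.04036 + 473667.77795 = 675497.56010

$675497.56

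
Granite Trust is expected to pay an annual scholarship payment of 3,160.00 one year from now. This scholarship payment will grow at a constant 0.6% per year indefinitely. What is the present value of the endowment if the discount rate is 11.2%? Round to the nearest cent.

29811.32

Growing perpetuity: P = D₁ / (r − g) = 3,160.0000 / (0.112 − 0.006) = 29,811.32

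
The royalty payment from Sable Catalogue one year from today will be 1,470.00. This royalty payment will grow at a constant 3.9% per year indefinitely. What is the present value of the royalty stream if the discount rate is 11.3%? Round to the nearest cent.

Growing perpetuity: P = D₁ / (r − g) = 1,470.0000 / (0.113 − 0.039) = 19,864.86

19864.86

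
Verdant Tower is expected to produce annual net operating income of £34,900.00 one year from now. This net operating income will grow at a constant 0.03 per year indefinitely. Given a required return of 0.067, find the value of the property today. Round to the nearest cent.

£943243.24

Growing perpetuity: P = D₁ / (r − g) = £34,900.0000 / (0.067 − 0.03) = £943,243.24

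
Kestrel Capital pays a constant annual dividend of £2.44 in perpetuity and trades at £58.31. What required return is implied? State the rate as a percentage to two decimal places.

4.18%

P = C/r ⇒ r = C/P = £2.44/£58.31 = 0.041845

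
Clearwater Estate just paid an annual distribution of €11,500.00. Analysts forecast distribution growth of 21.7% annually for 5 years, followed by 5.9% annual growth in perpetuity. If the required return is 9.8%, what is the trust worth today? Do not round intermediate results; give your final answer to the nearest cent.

€601486.78

D_1 = 13995.50000
D_2 = 17032.52350
D_3 = 20728.58110
D_4 = 25226.68320
D_5 = 30700.87345
Terminal value at year 5: TV = D_5×(1+g_2)/(r−g_2) = 32512.22499/0.039 = 833646.79451
P_0 = D_1/(1+r)^1 + D_2/(1+r)^2 + D_3/(1+r)^3 + D_4/(1+r)^4 + D_5/(1+r)^5 + TV/(1+r)^5
    = 12746.35701 + 14127.79279 + 15658.94702 + 17356.04601 + 19237.07468 + 522360.56628 = 601486.78379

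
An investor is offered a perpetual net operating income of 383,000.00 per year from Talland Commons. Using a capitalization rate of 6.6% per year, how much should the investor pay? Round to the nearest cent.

Level perpetuity: PV = C / r = 383,000.00 / 0.066 = 5,803,030.30

5803030.30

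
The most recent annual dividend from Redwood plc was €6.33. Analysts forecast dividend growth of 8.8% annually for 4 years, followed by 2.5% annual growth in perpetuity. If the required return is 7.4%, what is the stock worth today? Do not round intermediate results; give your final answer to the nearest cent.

D_1 = 6.88704
D_2 = 7.49310
D_3 = 8.15249
D_4 = 8.86991
Terminal value at year 4: TV = D_4×(1+g_2)/(r−g_2) = 9.09166/0.049 = 185.54407
P_0 = D_1/(1+r)^1 + D_2/(1+r)^2 + D_3/(1+r)^3 + D_4/(1+r)^4 + TV/(1+r)^4
    = 6.41251 + 6.49610 + 6.58078 + 6.66657 + 139.45367 = 165.60964

€165.61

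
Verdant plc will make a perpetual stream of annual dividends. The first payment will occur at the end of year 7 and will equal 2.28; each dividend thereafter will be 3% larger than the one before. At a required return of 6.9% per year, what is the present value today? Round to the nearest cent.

Value at end of year 6: C₁ / (r − g) = 2.28 / (0.069 − 0.03) = 58.4615
Discount to today: PV = 58.4615 / (1 + 0.069)^6 = 58.4615 / 1.492335 = 39.17

39.17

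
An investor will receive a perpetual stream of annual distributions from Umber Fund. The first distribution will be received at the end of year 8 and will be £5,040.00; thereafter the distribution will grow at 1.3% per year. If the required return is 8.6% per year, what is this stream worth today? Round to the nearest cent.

£38752.43

Value at end of year 7: C₁ / (r − g) = £5,040.00 / (0.086 − 0.013) = £69,041.0959
Discount to today: PV = £69,041.0959 / (1 + 0.086)^7 = £69,041.0959 / 1.781594 = £38,752.43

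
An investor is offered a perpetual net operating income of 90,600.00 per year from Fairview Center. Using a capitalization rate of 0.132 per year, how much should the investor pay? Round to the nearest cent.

686363.64

Level perpetuity: PV = C / r = 90,600.00 / 0.132 = 686,363.64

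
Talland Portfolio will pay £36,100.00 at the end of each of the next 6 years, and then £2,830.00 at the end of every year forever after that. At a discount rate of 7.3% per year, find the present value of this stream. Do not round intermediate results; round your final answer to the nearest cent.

£195891.80

PV of 6-year annuity: £36,100.00 × [1 − (1+0.073)^−6] / 0.073 = 170489.95912
Perpetuity value at year 6: £2,830.00 / 0.073 = 38767.12329
PV of perpetuity: 38767.12329 / (1+0.073)^6 = 25401.84394
Total PV = 170489.95912 + 25401.84394 = 195891.80307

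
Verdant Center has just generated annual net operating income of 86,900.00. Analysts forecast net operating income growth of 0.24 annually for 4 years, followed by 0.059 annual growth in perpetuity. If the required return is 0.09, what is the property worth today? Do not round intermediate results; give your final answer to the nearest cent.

5456849.66

D_1 = 107756.00000
D_2 = 133617.44000
D_3 = 165685.62560
D_4 = 205450.17574
Terminal value at year 4: TV = D_4×(1+g_2)/(r−g_2) = 217571.73611/0.031 = 7018443.10042
P_0 = D_1/(1+r)^1 + D_2/(1+r)^2 + D_3/(1+r)^3 + D_4/(1+r)^4 + TV/(1+r)^4
    = 98858.71560 + 112463.12600 + 127939.70297 + 145546.08411 + 4972042.03476 = 5456849.66344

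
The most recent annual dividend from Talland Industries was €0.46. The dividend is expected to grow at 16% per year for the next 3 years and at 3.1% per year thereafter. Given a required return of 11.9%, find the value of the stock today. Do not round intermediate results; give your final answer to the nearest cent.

€7.49

D_1 = 0.53360
D_2 = 0.61898
D_3 = 0.71801
Terminal value at year 3: TV = D_3×(1+g_2)/(r−g_2) = 0.74027/0.088 = 8.41217
P_0 = D_1/(1+r)^1 + D_2/(1+r)^2 + D_3/(1+r)^3 + TV/(1+r)^3
    = 0.47685 + 0.49433 + 0.51244 + 6.00368 = 7.48730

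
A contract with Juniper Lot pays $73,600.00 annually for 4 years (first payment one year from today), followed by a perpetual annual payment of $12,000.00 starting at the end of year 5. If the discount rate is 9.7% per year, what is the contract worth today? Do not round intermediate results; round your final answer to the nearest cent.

$320249.89

PV of 4-year annuity: $73,600.00 × [1 − (1+0.097)^−4] / 0.097 = 234825.28252
Perpetuity value at year 4: $12,000.00 / 0.097 = 123711.34021
PV of perpetuity: 123711.34021 / (1+0.097)^4 = 85424.60936
Total PV = 234825.28252 + 85424.60936 = 320249.89188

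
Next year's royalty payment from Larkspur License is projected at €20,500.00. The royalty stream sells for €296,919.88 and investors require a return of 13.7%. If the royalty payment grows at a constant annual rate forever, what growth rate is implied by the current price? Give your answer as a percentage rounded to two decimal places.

6.80%

P = D₁/(r−g) ⇒ g = r − D₁/P = 0.137 − €20,500.00/€296,919.88 = 0.067958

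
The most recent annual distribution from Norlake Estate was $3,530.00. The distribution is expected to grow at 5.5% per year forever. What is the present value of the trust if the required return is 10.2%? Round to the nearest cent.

$79237.23

D₁ = D₀ × (1 + g) = $3,530.00 × 1.055 = $3,724.1500
Growing perpetuity: P = D₁ / (r − g) = $3,724.1500 / (0.102 − 0.055) = $79,237.23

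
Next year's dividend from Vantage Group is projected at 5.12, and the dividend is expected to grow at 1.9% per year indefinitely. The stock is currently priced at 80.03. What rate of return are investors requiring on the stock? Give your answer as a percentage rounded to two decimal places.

P = D₁/(r − g) ⇒ r = D₁/P + g = 5.1200/80.03 + 0.019 = 0.063976 + 0.019 = 0.082976

8.30%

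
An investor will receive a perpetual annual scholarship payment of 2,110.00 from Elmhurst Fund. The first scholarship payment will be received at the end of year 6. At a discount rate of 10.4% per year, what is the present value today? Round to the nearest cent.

12370.97

Value at end of year 5: C / r = 2,110.00 / 0.104 = 20,288.4615
Discount to today: PV = 20,288.4615 / (1 + 0.104)^5 = 20,288.4615 / 1.640006 = 12,370.97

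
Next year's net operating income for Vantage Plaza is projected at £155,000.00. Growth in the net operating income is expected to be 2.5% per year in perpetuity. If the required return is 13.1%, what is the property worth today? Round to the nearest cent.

£1462264.15

Growing perpetuity: P = D₁ / (r − g) = £155,000.0000 / (0.131 − 0.025) = £1,462,264.15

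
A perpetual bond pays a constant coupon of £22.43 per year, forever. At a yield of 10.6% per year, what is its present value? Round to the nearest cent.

Level perpetuity: PV = C / r = £22.43 / 0.106 = £211.60

£211.60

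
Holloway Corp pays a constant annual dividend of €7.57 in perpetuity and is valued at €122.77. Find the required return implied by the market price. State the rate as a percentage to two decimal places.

P = C/r ⇒ r = C/P = €7.57/€122.77 = 0.061660

6.17%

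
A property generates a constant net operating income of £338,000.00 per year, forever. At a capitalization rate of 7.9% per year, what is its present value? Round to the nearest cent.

Level perpetuity: PV = C / r = £338,000.00 / 0.079 = £4,278,481.01

£4278481.01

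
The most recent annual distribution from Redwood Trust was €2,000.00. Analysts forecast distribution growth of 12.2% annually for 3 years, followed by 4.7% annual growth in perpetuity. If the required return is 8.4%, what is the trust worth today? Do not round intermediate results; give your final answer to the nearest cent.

€69188.09

D_1 = 2244.00000
D_2 = 2517.76800
D_3 = 2824.93570
Terminal value at year 3: TV = D_3×(1+g_2)/(r−g_2) = 2957.70767/0.037 = 79938.04524
P_0 = D_1/(1+r)^1 + D_2/(1+r)^2 + D_3/(1+r)^3 + TV/(1+r)^3
    = 2070.11070 + 2142.67916 + 2217.79153 + 62757.50617 = 69188.08755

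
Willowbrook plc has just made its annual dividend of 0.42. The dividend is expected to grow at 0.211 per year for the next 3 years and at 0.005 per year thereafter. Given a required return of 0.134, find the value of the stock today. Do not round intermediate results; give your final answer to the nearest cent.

5.42

D_1 = 0.50862
D_2 = 0.61594
D_3 = 0.74590
Terminal value at year 3: TV = D_3×(1+g_2)/(r−g_2) = 0.74963/0.129 = 5.81110
P_0 = D_1/(1+r)^1 + D_2/(1+r)^2 + D_3/(1+r)^3 + TV/(1+r)^3
    = 0.44852 + 0.47897 + 0.51150 + 3.98491 = 5.42390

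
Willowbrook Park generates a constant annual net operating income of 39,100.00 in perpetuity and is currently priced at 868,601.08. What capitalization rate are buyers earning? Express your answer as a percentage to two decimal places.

P = C/r ⇒ r = C/P = 39,100.00/868,601.08 = 0.045015

4.50%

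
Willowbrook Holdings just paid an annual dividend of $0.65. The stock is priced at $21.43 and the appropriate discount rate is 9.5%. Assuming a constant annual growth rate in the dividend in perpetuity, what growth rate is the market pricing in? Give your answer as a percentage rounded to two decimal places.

P = D₀(1+g)/(r−g) ⇒ P(r−g) = D₀(1+g) ⇒ g(P+D₀) = P·r − D₀
g = (P·r − D₀)/(P + D₀) = ($21.43×0.095 − $0.65) / ($21.43 + $0.65) = 0.062765

6.28%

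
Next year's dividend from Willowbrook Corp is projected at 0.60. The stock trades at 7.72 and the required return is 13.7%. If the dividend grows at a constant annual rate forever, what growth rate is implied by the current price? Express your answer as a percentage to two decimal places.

5.93%

P = D₁/(r−g) ⇒ g = r − D₁/P = 0.137 − 0.60/7.72 = 0.059280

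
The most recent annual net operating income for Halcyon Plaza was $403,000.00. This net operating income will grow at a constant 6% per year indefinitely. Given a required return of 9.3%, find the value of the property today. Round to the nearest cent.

$12944848.48

D₁ = D₀ × (1 + g) = $403,000.00 × 1.06 = $427,180.0000
Growing perpetuity: P = D₁ / (r − g) = $427,180.0000 / (0.093 − 0.06) = $12,944,848.48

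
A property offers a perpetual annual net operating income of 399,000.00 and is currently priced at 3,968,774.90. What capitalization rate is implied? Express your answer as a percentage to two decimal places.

10.05%

P = C/r ⇒ r = C/P = 399,000.00/3,968,774.90 = 0.100535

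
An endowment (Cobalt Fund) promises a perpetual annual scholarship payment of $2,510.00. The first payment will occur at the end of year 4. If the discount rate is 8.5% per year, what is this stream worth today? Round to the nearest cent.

Value at end of year 3: C / r = $2,510.00 / 0.085 = $29,529.4118
Discount to today: PV = $29,529.4118 / (1 + 0.085)^3 = $29,529.4118 / 1.277289 = $23,118.82

$23118.82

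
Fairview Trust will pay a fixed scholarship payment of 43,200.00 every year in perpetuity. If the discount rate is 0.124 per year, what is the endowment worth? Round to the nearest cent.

Level perpetuity: PV = C / r = 43,200.00 / 0.124 = 348,387.10

348387.10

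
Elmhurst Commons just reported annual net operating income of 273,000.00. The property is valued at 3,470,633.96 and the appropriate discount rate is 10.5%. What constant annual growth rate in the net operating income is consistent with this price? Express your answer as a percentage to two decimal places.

P = D₀(1+g)/(r−g) ⇒ P(r−g) = D₀(1+g) ⇒ g(P+D₀) = P·r − D₀
g = (P·r − D₀)/(P + D₀) = (3,470,633.96×0.105 − 273,000.00) / (3,470,633.96 + 273,000.00) = 0.024419

2.44%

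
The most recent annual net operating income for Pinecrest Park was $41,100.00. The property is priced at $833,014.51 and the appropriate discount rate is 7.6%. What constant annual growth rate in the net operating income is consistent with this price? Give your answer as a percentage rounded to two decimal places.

2.54%

P = D₀(1+g)/(r−g) ⇒ P(r−g) = D₀(1+g) ⇒ g(P+D₀) = P·r − D₀
g = (P·r − D₀)/(P + D₀) = ($833,014.51×0.076 − $41,100.00) / ($833,014.51 + $41,100.00) = 0.025408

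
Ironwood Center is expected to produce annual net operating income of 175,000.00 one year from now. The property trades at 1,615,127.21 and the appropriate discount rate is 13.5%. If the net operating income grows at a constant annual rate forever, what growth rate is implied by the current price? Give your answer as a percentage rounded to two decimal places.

2.66%

P = D₁/(r−g) ⇒ g = r − D₁/P = 0.135 − 175,000.00/1,615,127.21 = 0.026649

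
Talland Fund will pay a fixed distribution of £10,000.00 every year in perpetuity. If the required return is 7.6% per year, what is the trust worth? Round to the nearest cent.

£131578.95

Level perpetuity: PV = C / r = £10,000.00 / 0.076 = £131,578.95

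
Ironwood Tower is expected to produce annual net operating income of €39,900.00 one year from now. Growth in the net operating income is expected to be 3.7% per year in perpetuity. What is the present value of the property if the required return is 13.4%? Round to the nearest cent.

Growing perpetuity: P = D₁ / (r − g) = €39,900.0000 / (0.134 − 0.037) = €411,340.21

€411340.21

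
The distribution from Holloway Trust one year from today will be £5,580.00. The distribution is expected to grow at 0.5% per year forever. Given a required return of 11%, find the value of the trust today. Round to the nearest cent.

£53142.86

Growing perpetuity: P = D₁ / (r − g) = £5,580.0000 / (0.11 − 0.005) = £53,142.86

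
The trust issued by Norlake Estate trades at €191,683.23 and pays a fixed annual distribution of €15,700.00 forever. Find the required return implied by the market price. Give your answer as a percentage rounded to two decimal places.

P = C/r ⇒ r = C/P = €15,700.00/€191,683.23 = 0.081906

8.19%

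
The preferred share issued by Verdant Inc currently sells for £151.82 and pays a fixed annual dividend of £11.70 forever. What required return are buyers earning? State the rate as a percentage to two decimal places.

7.71%

P = C/r ⇒ r = C/P = £11.70/£151.82 = 0.077065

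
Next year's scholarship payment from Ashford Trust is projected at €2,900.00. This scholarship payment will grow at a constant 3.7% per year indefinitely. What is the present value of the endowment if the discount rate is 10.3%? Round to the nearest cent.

Growing perpetuity: P = D₁ / (r − g) = €2,900.0000 / (0.103 − 0.037) = €43,939.39

€43939.39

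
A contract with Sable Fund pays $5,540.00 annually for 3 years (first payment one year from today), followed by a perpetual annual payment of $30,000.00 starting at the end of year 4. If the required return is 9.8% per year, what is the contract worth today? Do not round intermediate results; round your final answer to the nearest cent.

PV of 3-year annuity: $5,540.00 × [1 − (1+0.098)^−3] / 0.098 = 13825.81456
Perpetuity value at year 3: $30,000.00 / 0.098 = 306122.44898
PV of perpetuity: 306122.44898 / (1+0.098)^3 = 231253.41705
Total PV = 13825.81456 + 231253.41705 = 245079.23161

$245079.23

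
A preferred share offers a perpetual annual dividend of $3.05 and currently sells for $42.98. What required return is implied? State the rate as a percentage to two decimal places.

P = C/r ⇒ r = C/P = $3.05/$42.98 = 0.070963

7.10%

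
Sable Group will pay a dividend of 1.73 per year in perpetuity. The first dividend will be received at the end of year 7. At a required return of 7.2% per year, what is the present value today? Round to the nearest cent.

15.83

Value at end of year 6: C / r = 1.73 / 0.072 = 24.0278
Discount to today: PV = 24.0278 / (1 + 0.072)^6 = 24.0278 / 1.517640 = 15.83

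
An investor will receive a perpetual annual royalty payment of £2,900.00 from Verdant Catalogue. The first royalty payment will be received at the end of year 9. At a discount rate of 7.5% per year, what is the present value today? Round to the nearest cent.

£21680.49

Value at end of year 8: C / r = £2,900.00 / 0.075 = £38,666.6667
Discount to today: PV = £38,666.6667 / (1 + 0.075)^8 = £38,666.6667 / 1.783478 = £21,680.49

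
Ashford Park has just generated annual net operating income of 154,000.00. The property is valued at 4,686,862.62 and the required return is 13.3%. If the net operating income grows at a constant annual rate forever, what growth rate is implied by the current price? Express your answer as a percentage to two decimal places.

9.70%

P = D₀(1+g)/(r−g) ⇒ P(r−g) = D₀(1+g) ⇒ g(P+D₀) = P·r − D₀
g = (P·r − D₀)/(P + D₀) = (4,686,862.62×0.133 − 154,000.00) / (4,686,862.62 + 154,000.00) = 0.096956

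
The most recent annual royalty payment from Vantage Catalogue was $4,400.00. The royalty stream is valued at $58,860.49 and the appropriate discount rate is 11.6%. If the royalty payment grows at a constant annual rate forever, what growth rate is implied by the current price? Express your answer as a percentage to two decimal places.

P = D₀(1+g)/(r−g) ⇒ P(r−g) = D₀(1+g) ⇒ g(P+D₀) = P·r − D₀
g = (P·r − D₀)/(P + D₀) = ($58,860.49×0.116 − $4,400.00) / ($58,860.49 + $4,400.00) = 0.038378

3.84%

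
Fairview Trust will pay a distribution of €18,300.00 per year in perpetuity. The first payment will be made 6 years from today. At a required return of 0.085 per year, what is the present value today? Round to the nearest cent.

€143180.37

Value at end of year 5: C / r = €18,300.00 / 0.085 = €215,294.1176
Discount to today: PV = €215,294.1176 / (1 + 0.085)^5 = €215,294.1176 / 1.503657 = €143,180.37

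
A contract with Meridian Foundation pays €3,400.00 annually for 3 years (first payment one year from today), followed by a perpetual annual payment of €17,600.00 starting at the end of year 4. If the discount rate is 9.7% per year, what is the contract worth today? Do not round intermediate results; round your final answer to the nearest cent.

PV of 3-year annuity: €3,400.00 × [1 − (1+0.097)^−3] / 0.097 = 8500.15406
Perpetuity value at year 3: €17,600.00 / 0.097 = 181443.29897
PV of perpetuity: 181443.29897 / (1+0.097)^3 = 137442.50149
Total PV = 8500.15406 + 137442.50149 = 145942.65555

€145942.66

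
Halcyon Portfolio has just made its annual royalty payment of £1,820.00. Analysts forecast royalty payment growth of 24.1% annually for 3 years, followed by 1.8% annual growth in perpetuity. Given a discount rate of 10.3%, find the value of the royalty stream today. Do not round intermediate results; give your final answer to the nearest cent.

D_1 = 2258.62000
D_2 = 2802.94742
D_3 = 3478.45775
Terminal value at year 3: TV = D_3×(1+g_2)/(r−g_2) = 3541.06999/0.085 = 41659.64691
P_0 = D_1/(1+r)^1 + D_2/(1+r)^2 + D_3/(1+r)^3 + TV/(1+r)^3
    = 2047.70626 + 2303.90160 + 2592.15039 + 31044.81295 = 37988.57119

£37988.57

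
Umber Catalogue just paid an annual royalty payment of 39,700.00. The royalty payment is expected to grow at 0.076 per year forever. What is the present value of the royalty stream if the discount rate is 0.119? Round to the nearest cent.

D₁ = D₀ × (1 + g) = 39,700.00 × 1.076 = 42,717.2000
Growing perpetuity: P = D₁ / (r − g) = 42,717.2000 / (0.119 − 0.076) = 993,423.26

993423.26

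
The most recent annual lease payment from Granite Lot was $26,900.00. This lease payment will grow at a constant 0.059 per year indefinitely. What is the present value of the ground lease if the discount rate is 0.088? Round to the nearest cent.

D₁ = D₀ × (1 + g) = $26,900.00 × 1.059 = $28,487.1000
Growing perpetuity: P = D₁ / (r − g) = $28,487.1000 / (0.088 − 0.059) = $982,313.79

$982313.79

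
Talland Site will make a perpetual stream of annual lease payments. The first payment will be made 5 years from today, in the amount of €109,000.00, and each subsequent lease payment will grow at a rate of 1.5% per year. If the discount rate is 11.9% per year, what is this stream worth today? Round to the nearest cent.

€668455.98

Value at end of year 4: C₁ / (r − g) = €109,000.00 / (0.119 − 0.015) = €1,048,076.9231
Discount to today: PV = €1,048,076.9231 / (1 + 0.119)^4 = €1,048,076.9231 / 1.567907 = €668,455.98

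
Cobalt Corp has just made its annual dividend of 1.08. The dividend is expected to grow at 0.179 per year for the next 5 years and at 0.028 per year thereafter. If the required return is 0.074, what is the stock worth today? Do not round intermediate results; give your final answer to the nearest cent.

D_1 = 1.27332
D_2 = 1.50124
D_3 = 1.76997
D_4 = 2.08679
D_5 = 2.46033
Terminal value at year 5: TV = D_5×(1+g_2)/(r−g_2) = 2.52922/0.046 = 54.98295
P_0 = D_1/(1+r)^1 + D_2/(1+r)^2 + D_3/(1+r)^3 + D_4/(1+r)^4 + D_5/(1+r)^5 + TV/(1+r)^5
    = 1.18559 + 1.30150 + 1.42874 + 1.56842 + 1.72176 + 38.47748 = 45.68348

45.68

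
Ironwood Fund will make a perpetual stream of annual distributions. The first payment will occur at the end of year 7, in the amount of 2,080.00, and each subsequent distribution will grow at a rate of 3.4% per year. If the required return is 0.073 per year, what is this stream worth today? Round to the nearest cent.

Value at end of year 6: C₁ / (r − g) = 2,080.00 / (0.073 − 0.034) = 53,333.3333
Discount to today: PV = 53,333.3333 / (1 + 0.073)^6 = 53,333.3333 / 1.526154 = 34,946.24

34946.24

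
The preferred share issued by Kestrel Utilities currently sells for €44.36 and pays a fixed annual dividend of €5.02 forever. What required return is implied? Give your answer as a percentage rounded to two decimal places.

P = C/r ⇒ r = C/P = €5.02/€44.36 = 0.113165

11.32%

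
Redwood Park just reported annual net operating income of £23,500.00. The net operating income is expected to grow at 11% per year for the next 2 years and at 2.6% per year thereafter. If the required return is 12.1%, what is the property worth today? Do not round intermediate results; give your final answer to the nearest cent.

£295154.00

D_1 = 26085.00000
D_2 = 28954.35000
Terminal value at year 2: TV = D_2×(1+g_2)/(r−g_2) = 29707.16310/0.095 = 312706.98000
P_0 = D_1/(1+r)^1 + D_2/(1+r)^2 + TV/(1+r)^2
    = 23269.40232 + 23041.06742 + 248843.52810 = 295153.99784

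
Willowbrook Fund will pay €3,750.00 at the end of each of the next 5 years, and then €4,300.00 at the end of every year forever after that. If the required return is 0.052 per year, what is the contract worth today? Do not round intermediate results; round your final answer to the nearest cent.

PV of 5-year annuity: €3,750.00 × [1 − (1+0.052)^−5] / 0.052 = 16146.16842
Perpetuity value at year 5: €4,300.00 / 0.052 = 82692.30769
PV of perpetuity: 82692.30769 / (1+0.052)^5 = 64178.03457
Total PV = 16146.16842 + 64178.03457 = 80324.20299

€80324.20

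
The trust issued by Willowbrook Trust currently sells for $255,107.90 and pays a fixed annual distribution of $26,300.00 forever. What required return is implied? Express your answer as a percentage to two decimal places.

P = C/r ⇒ r = C/P = $26,300.00/$255,107.90 = 0.103094

10.31%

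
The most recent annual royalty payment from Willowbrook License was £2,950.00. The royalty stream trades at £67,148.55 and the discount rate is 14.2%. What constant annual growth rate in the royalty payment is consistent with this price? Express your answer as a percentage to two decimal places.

9.39%

P = D₀(1+g)/(r−g) ⇒ P(r−g) = D₀(1+g) ⇒ g(P+D₀) = P·r − D₀
g = (P·r − D₀)/(P + D₀) = (£67,148.55×0.142 − £2,950.00) / (£67,148.55 + £2,950.00) = 0.093941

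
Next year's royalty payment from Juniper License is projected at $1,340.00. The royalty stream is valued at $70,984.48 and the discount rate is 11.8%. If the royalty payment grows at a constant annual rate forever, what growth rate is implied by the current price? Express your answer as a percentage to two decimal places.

9.91%

P = D₁/(r−g) ⇒ g = r − D₁/P = 0.118 − $1,340.00/$70,984.48 = 0.099123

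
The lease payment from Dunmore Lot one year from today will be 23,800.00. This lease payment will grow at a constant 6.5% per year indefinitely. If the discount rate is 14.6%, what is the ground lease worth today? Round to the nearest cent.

293827.16

Growing perpetuity: P = D₁ / (r − g) = 23,800.0000 / (0.146 − 0.065) = 293,827.16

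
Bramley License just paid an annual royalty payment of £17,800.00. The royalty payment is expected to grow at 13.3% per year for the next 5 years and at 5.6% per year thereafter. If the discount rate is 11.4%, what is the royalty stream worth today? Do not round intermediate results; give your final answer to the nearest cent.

£446337.69

D_1 = 20167.40000
D_2 = 22849.66420
D_3 = 25888.66954
D_4 = 29331.86259
D_5 = 33233.00031
Terminal value at year 5: TV = D_5×(1+g_2)/(r−g_2) = 35094.04833/0.058 = 605069.79877
P_0 = D_1/(1+r)^1 + D_2/(1+r)^2 + D_3/(1+r)^3 + D_4/(1+r)^4 + D_5/(1+r)^5 + TV/(1+r)^5
    = 18103.59066 + 18412.35927 + 18726.39412 + 19045.78504 + 19370.62339 + 352678.93614 = 446337.68862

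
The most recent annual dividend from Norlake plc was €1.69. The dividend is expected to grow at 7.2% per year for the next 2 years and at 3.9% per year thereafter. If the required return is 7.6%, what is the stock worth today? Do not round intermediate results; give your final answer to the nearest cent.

€50.47

D_1 = 1.81168
D_2 = 1.94212
Terminal value at year 2: TV = D_2×(1+g_2)/(r−g_2) = 2.01786/0.037 = 54.53686
P_0 = D_1/(1+r)^1 + D_2/(1+r)^2 + TV/(1+r)^2
    = 1.68372 + 1.67746 + 47.10484 = 50.46602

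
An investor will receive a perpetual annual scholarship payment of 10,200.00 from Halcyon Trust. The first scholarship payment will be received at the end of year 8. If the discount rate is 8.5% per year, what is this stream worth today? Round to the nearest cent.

67791.16

Value at end of year 7: C / r = 10,200.00 / 0.085 = 120,000.0000
Discount to today: PV = 120,000.0000 / (1 + 0.085)^7 = 120,000.0000 / 1.770142 = 67,791.16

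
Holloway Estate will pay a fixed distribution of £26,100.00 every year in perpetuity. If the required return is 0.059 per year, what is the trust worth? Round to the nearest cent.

Level perpetuity: PV = C / r = £26,100.00 / 0.059 = £442,372.88

£442372.88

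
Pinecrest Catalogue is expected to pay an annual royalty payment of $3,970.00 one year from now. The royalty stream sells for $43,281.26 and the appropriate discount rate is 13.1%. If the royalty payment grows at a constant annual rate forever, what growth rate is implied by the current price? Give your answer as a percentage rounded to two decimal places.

3.93%

P = D₁/(r−g) ⇒ g = r − D₁/P = 0.131 − $3,970.00/$43,281.26 = 0.039274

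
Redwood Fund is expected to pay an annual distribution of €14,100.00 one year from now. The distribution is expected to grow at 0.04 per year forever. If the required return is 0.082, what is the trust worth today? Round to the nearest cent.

Growing perpetuity: P = D₁ / (r − g) = €14,100.0000 / (0.082 − 0.04) = €335,714.29

€335714.29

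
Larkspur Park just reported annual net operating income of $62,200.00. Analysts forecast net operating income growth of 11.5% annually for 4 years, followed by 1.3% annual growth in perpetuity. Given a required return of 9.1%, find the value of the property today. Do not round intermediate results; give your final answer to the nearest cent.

$1144050.50

D_1 = 69353.00000
D_2 = 77328.59500
D_3 = 86221.38343
D_4 = 96136.84252
Terminal value at year 4: TV = D_4×(1+g_2)/(r−g_2) = 97386.62147/0.078 = 1248546.42912
P_0 = D_1/(1+r)^1 + D_2/(1+r)^2 + D_3/(1+r)^3 + D_4/(1+r)^4 + TV/(1+r)^4
    = 63568.28598 + 64966.67174 + 66395.81942 + 67856.40573 + 881263.32057 = 1144050.50343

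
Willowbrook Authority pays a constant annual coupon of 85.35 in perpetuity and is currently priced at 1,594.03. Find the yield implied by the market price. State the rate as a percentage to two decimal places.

P = C/r ⇒ r = C/P = 85.35/1,594.03 = 0.053544

5.35%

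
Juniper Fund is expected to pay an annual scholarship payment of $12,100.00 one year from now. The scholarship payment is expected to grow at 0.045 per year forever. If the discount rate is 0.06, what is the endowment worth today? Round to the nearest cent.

$806666.67

Growing perpetuity: P = D₁ / (r − g) = $12,100.0000 / (0.06 − 0.045) = $806,666.67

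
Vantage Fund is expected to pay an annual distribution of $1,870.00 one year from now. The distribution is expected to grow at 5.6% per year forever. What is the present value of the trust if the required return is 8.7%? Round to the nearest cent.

Growing perpetuity: P = D₁ / (r − g) = $1,870.0000 / (0.087 − 0.056) = $60,322.58

$60322.58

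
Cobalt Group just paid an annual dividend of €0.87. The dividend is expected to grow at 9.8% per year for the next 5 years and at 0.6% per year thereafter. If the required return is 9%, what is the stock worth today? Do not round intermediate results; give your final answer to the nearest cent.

€15.25

D_1 = 0.95526
D_2 = 1.04888
D_3 = 1.15167
D_4 = 1.26453
D_5 = 1.38845
Terminal value at year 5: TV = D_5×(1+g_2)/(r−g_2) = 1.39678/0.084 = 16.62837
P_0 = D_1/(1+r)^1 + D_2/(1+r)^2 + D_3/(1+r)^3 + D_4/(1+r)^4 + D_5/(1+r)^5 + TV/(1+r)^5
    = 0.87639 + 0.88282 + 0.88930 + 0.89582 + 0.90240 + 10.80730 = 15.25402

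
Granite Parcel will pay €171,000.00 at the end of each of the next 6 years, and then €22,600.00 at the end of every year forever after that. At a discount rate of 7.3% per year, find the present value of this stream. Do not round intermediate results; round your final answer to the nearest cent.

PV of 6-year annuity: €171,000.00 × [1 − (1+0.073)^−6] / 0.073 = 807584.01690
Perpetuity value at year 6: €22,600.00 / 0.073 = 309589.04110
PV of perpetuity: 309589.04110 / (1+0.073)^6 = 202855.71489
Total PV = 807584.01690 + 202855.71489 = 1010439.73178

€1010439.73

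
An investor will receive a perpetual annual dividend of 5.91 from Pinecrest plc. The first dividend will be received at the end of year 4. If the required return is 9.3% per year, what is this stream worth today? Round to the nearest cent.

48.67

Value at end of year 3: C / r = 5.91 / 0.093 = 63.5484
Discount to today: PV = 63.5484 / (1 + 0.093)^3 = 63.5484 / 1.305751 = 48.67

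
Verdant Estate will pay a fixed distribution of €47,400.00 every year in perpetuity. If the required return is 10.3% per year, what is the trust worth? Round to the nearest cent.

€460194.17

Level perpetuity: PV = C / r = €47,400.00 / 0.103 = €460,194.17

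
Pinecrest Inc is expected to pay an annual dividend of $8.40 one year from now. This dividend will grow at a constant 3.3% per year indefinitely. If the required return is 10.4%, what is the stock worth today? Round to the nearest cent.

$118.31

Growing perpetuity: P = D₁ / (r − g) = $8.4000 / (0.104 − 0.033) = $118.31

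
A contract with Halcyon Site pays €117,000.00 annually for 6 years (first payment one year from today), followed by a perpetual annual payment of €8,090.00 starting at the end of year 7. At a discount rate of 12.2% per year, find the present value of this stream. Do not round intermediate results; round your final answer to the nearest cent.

€511559.93

PV of 6-year annuity: €117,000.00 × [1 − (1+0.122)^−6] / 0.122 = 478322.18510
Perpetuity value at year 6: €8,090.00 / 0.122 = 66311.47541
PV of perpetuity: 66311.47541 / (1+0.122)^6 = 33237.74483
Total PV = 478322.18510 + 33237.74483 = 511559.92993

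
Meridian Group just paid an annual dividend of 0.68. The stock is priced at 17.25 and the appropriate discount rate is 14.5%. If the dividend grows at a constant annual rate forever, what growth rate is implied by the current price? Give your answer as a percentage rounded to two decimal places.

10.16%

P = D₀(1+g)/(r−g) ⇒ P(r−g) = D₀(1+g) ⇒ g(P+D₀) = P·r − D₀
g = (P·r − D₀)/(P + D₀) = (17.25×0.145 − 0.68) / (17.25 + 0.68) = 0.101576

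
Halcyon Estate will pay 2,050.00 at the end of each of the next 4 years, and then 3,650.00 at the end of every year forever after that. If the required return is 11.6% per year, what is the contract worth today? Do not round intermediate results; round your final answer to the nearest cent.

26564.53

PV of 4-year annuity: 2,050.00 × [1 − (1+0.116)^−4] / 0.116 = 6279.38766
Perpetuity value at year 4: 3,650.00 / 0.116 = 31465.51724
PV of perpetuity: 31465.51724 / (1+0.116)^4 = 20285.14408
Total PV = 6279.38766 + 20285.14408 = 26564.53175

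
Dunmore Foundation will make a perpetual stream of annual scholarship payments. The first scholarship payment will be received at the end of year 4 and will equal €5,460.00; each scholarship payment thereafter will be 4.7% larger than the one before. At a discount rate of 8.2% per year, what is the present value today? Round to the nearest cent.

€123152.38

Value at end of year 3: C₁ / (r − g) = €5,460.00 / (0.082 − 0.047) = €156,000.0000
Discount to today: PV = €156,000.0000 / (1 + 0.082)^3 = €156,000.0000 / 1.266723 = €123,152.38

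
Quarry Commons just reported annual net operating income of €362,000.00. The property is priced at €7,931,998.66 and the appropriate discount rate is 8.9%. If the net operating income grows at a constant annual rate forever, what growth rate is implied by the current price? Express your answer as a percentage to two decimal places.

P = D₀(1+g)/(r−g) ⇒ P(r−g) = D₀(1+g) ⇒ g(P+D₀) = P·r − D₀
g = (P·r − D₀)/(P + D₀) = (€7,931,998.66×0.089 − €362,000.00) / (€7,931,998.66 + €362,000.00) = 0.041469

4.15%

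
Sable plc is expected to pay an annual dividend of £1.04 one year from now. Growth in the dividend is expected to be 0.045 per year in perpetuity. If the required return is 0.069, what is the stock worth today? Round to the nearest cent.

Growing perpetuity: P = D₁ / (r − g) = £1.0400 / (0.069 − 0.045) = £43.33

£43.33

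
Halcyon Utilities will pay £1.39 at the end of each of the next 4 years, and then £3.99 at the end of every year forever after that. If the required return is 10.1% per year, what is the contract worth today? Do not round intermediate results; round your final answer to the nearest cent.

PV of 4-year annuity: £1.39 × [1 − (1+0.101)^−4] / 0.101 = 4.39659
Perpetuity value at year 4: £3.99 / 0.101 = 39.50495
PV of perpetuity: 39.50495 / (1+0.101)^4 = 26.88452
Total PV = 4.39659 + 26.88452 = 31.28111

£31.28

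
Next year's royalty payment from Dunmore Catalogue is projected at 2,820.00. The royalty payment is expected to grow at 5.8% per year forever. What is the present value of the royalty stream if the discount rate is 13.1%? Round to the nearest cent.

38630.14

Growing perpetuity: P = D₁ / (r − g) = 2,820.0000 / (0.131 − 0.058) = 38,630.14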